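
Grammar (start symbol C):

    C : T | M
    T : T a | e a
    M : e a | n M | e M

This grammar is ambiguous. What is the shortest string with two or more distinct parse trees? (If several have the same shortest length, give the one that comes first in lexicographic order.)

e a

length 2: e a has 2 parse trees

Two derivations of e a:
  C ⇒ T ⇒ e a
  C ⇒ M ⇒ e a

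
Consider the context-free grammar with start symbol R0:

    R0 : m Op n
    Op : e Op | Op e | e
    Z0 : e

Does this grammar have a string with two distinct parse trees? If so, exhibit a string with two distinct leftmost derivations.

Witness: m e e n

Derivation 1: R0 ⇒ m Op n ⇒ m e Op n ⇒ m e e n
Derivation 2: R0 ⇒ m Op n ⇒ m Op e n ⇒ m e e n

Two distinct leftmost derivations for the same string.

Ambiguous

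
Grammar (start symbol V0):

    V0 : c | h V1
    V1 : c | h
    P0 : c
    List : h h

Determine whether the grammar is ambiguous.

(P0, List are unreachable from V0, so their rules don't affect L(V0).) The reachable rules are right-linear with at most one rule per (nonterminal, next-terminal) pair. Each input token forces the next rule, so parsing is deterministic.

Unambiguous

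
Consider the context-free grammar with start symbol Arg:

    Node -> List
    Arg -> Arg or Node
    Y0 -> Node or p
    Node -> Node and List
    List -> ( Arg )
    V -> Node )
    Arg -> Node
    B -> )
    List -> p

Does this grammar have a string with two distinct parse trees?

(V, Y0, B are unreachable from Arg, so their rules don't affect L(Arg).) The grammar is stratified — Arg handles 'or' (left-recursive), Node handles 'and', List atoms. Each operator has a fixed associativity and precedence level, so every string has one parse.

Unambiguous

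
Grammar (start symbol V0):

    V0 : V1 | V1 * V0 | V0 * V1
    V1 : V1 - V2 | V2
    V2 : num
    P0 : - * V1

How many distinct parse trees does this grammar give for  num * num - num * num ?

Parse trees for num * num - num * num:
  [V0 [V1 [V2 num]] * [V0 [V1 [V1 [V2 num]] - [V2 num]] * [V0 [V1 [V2 num]]]]]
  [V0 [V1 [V2 num]] * [V0 [V0 [V1 [V1 [V2 num]] - [V2 num]]] * [V1 [V2 num]]]]
  [V0 [V0 [V1 [V2 num]] * [V0 [V1 [V1 [V2 num]] - [V2 num]]]] * [V1 [V2 num]]]
  [V0 [V0 [V0 [V1 [V2 num]]] * [V1 [V1 [V2 num]] - [V2 num]]] * [V1 [V2 num]]]

4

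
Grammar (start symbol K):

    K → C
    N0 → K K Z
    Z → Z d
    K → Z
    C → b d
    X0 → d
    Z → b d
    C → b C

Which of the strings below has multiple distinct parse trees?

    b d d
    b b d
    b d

b d

b d d: 1 tree
b b d: 1 tree
b d: 2 trees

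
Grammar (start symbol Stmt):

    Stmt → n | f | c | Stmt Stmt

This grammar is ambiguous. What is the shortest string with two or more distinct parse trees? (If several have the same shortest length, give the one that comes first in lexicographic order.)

length 1: no string has ≥2 trees
length 2: no string has ≥2 trees
length 3: c c c has 2 parse trees

Two derivations of c c c:
  Stmt ⇒ Stmt Stmt ⇒ c Stmt ⇒ c Stmt Stmt ⇒ c c Stmt ⇒ c c c
  Stmt ⇒ Stmt Stmt ⇒ Stmt Stmt Stmt ⇒ c Stmt Stmt ⇒ c c Stmt ⇒ c c c

c c c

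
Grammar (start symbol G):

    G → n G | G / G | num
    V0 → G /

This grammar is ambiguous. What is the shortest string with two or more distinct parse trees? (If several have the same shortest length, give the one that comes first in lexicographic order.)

length 1: no string has ≥2 trees
length 2: no string has ≥2 trees
length 3: no string has ≥2 trees
length 4: n num / num has 2 parse trees

Two derivations of n num / num:
  G ⇒ n G ⇒ n G / G ⇒ n num / G ⇒ n num / num
  G ⇒ G / G ⇒ n G / G ⇒ n num / G ⇒ n num / num

n num / num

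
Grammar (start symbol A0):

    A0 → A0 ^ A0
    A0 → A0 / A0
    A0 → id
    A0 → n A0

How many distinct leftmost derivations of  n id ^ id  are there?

Parse trees for n id ^ id:
  [A0 [A0 n [A0 id]] ^ [A0 id]]
  [A0 n [A0 [A0 id] ^ [A0 id]]]

2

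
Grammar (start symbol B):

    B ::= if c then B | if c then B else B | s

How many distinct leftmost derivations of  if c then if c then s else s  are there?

Parse trees for if c then if c then s else s:
  [B if c then [B if c then [B s] else [B s]]]
  [B if c then [B if c then [B s]] else [B s]]

2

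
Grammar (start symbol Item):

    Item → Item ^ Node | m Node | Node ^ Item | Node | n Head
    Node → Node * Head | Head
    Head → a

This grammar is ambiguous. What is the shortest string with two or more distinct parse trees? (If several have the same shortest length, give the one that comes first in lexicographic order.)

length 1: no string has ≥2 trees
length 2: no string has ≥2 trees
length 3: a ^ a has 2 parse trees

Two derivations of a ^ a:
  Item ⇒ Item ^ Node ⇒ Node ^ Node ⇒ Head ^ Node ⇒ a ^ Node ⇒ a ^ Head ⇒ a ^ a
  Item ⇒ Node ^ Item ⇒ Head ^ Item ⇒ a ^ Item ⇒ a ^ Node ⇒ a ^ Head ⇒ a ^ a

a ^ a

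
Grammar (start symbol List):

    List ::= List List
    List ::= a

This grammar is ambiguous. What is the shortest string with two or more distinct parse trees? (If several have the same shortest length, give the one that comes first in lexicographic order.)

length 1: no string has ≥2 trees
length 2: no string has ≥2 trees
length 3: a a a has 2 parse trees

Two derivations of a a a:
  List ⇒ List List ⇒ List List List ⇒ a List List ⇒ a a List ⇒ a a a
  List ⇒ List List ⇒ a List ⇒ a List List ⇒ a a List ⇒ a a a

a a a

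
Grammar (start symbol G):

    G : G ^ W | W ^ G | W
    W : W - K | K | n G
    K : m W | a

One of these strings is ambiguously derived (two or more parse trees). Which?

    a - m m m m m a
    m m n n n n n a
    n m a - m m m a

n m a - m m m a

a - m m m m m a: 1 tree
m m n n n n n a: 1 tree
n m a - m m m a: 3 trees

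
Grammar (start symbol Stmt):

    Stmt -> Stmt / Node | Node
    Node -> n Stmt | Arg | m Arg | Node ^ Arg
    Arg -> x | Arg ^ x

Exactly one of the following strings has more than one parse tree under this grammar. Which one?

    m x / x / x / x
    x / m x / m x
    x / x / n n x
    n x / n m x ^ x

n x / n m x ^ x

m x / x / x / x: 1 tree
x / m x / m x: 1 tree
x / x / n n x: 1 tree
n x / n m x ^ x: 7 trees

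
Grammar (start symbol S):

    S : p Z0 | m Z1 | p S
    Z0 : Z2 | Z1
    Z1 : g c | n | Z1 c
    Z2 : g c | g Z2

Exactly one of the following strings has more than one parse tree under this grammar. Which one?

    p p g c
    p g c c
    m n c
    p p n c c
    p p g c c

p p g c

p p g c: 2 trees
p g c c: 1 tree
m n c: 1 tree
p p n c c: 1 tree
p p g c c: 1 tree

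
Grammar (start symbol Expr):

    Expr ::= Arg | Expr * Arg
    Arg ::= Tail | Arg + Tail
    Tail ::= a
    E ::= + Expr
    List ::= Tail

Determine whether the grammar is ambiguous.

(E, List are unreachable from Expr, so their rules don't affect L(Expr).) This is a standard precedence ladder (Expr over Arg over Tail), with each level left-recursive on its own operator ('*' at Expr, '+' at Arg). That structure is LR(1), hence unambiguous.

Unambiguous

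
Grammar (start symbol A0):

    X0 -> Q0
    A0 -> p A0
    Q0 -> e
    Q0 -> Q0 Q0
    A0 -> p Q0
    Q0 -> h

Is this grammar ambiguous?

Witness: p e e e

Derivation 1: A0 ⇒ p Q0 ⇒ p Q0 Q0 ⇒ p e Q0 ⇒ p e Q0 Q0 ⇒ p e e Q0 ⇒ p e e e
Derivation 2: A0 ⇒ p Q0 ⇒ p Q0 Q0 ⇒ p Q0 Q0 Q0 ⇒ p e Q0 Q0 ⇒ p e e Q0 ⇒ p e e e

Two distinct leftmost derivations for the same string.

Ambiguous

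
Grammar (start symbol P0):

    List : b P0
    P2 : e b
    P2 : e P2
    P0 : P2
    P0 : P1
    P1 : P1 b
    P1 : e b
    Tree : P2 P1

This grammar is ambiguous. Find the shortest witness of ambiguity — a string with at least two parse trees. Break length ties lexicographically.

e b

length 2: e b has 2 parse trees

Two derivations of e b:
  P0 ⇒ P2 ⇒ e b
  P0 ⇒ P1 ⇒ e b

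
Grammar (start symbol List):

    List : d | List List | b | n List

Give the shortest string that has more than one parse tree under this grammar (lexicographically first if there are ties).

b b b

length 1: no string has ≥2 trees
length 2: no string has ≥2 trees
length 3: b b b has 2 parse trees

Two derivations of b b b:
  List ⇒ List List ⇒ List List List ⇒ b List List ⇒ b b List ⇒ b b b
  List ⇒ List List ⇒ b List ⇒ b List List ⇒ b b List ⇒ b b b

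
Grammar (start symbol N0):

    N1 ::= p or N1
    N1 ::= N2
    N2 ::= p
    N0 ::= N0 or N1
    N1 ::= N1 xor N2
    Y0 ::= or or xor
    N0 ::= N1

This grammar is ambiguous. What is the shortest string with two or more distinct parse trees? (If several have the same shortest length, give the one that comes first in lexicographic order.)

length 1: no string has ≥2 trees
length 3: p or p has 2 parse trees

Two derivations of p or p:
  N0 ⇒ N0 or N1 ⇒ N1 or N1 ⇒ N2 or N1 ⇒ p or N1 ⇒ p or N2 ⇒ p or p
  N0 ⇒ N1 ⇒ p or N1 ⇒ p or N2 ⇒ p or p

p or p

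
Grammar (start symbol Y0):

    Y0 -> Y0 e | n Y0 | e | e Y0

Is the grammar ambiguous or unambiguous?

Ambiguous

Witness: e e

Derivation 1: Y0 ⇒ Y0 e ⇒ e e
Derivation 2: Y0 ⇒ e Y0 ⇒ e e

Two distinct leftmost derivations for the same string.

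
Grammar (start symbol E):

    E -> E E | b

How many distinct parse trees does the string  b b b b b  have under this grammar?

Parse trees for b b b b b (showing first 6 of 14):
  [E [E b] [E [E b] [E [E b] [E [E b] [E b]]]]]
  [E [E b] [E [E b] [E [E [E b] [E b]] [E b]]]]
  [E [E b] [E [E [E b] [E b]] [E [E b] [E b]]]]
  [E [E b] [E [E [E b] [E [E b] [E b]]] [E b]]]
  [E [E b] [E [E [E [E b] [E b]] [E b]] [E b]]]
  [E [E [E b] [E b]] [E [E b] [E [E b] [E b]]]]

14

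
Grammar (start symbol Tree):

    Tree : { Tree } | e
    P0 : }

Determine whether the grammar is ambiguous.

Only Tree is reachable from Tree; ignoring the rest: L(Tree) is { openⁿ atom closeⁿ : n ≥ 0 }. The bracket depth fixes n, and the derivation is forced at every step.

Unambiguous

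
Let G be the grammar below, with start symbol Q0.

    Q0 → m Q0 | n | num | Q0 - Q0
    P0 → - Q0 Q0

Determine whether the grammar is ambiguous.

Ambiguous

Witness: m n - n

Derivation 1: Q0 ⇒ m Q0 ⇒ m Q0 - Q0 ⇒ m n - Q0 ⇒ m n - n
Derivation 2: Q0 ⇒ Q0 - Q0 ⇒ m Q0 - Q0 ⇒ m n - Q0 ⇒ m n - n

Two distinct leftmost derivations for the same string.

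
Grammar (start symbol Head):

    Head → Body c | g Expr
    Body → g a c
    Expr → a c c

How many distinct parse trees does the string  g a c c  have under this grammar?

2

Parse trees for g a c c:
  [Head [Body g a c] c]
  [Head g [Expr a c c]]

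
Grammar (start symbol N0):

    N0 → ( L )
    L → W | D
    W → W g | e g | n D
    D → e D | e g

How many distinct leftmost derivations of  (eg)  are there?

Parse trees for (eg):
  [N0 ( [L [W e g]] )]
  [N0 ( [L [D e g]] )]

2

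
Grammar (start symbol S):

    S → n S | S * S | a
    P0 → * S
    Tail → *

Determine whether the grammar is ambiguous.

Ambiguous

Witness: n a * a

Derivation 1: S ⇒ n S ⇒ n S * S ⇒ n a * S ⇒ n a * a
Derivation 2: S ⇒ S * S ⇒ n S * S ⇒ n a * S ⇒ n a * a

Two distinct leftmost derivations for the same string.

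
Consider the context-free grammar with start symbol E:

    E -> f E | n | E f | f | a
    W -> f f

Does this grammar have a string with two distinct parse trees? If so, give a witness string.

Ambiguous

Witness: f f

Derivation 1: E ⇒ f E ⇒ f f
Derivation 2: E ⇒ E f ⇒ f f

Two distinct leftmost derivations for the same string.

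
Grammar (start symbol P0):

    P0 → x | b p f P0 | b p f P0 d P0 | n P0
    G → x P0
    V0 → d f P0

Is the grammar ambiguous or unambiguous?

Ambiguous

Witness: b p f b p f x d x

Derivation 1: P0 ⇒ b p f P0 ⇒ b p f b p f P0 d P0 ⇒ b p f b p f x d P0 ⇒ b p f b p f x d x
Derivation 2: P0 ⇒ b p f P0 d P0 ⇒ b p f b p f P0 d P0 ⇒ b p f b p f x d P0 ⇒ b p f b p f x d x

Two distinct leftmost derivations for the same string.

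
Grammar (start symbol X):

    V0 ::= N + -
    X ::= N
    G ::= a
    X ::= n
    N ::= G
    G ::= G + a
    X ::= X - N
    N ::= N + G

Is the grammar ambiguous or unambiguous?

Ambiguous

Witness: a + a

Derivation 1: X ⇒ N ⇒ G ⇒ G + a ⇒ a + a
Derivation 2: X ⇒ N ⇒ N + G ⇒ G + G ⇒ a + G ⇒ a + a

Two distinct leftmost derivations for the same string.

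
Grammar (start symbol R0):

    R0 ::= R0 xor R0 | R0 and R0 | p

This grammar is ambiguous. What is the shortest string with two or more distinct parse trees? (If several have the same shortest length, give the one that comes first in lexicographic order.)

length 1: no string has ≥2 trees
length 3: no string has ≥2 trees
length 5: p and p and p has 2 parse trees

Two derivations of p and p and p:
  R0 ⇒ R0 and R0 ⇒ R0 and R0 and R0 ⇒ p and R0 and R0 ⇒ p and p and R0 ⇒ p and p and p
  R0 ⇒ R0 and R0 ⇒ p and R0 ⇒ p and R0 and R0 ⇒ p and p and R0 ⇒ p and p and p

p and p and p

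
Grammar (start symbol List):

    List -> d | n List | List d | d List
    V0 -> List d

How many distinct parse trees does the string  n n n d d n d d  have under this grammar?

Parse trees for n n n d d n d d:
  [List n [List n [List n [List [List d [List d [List n [List d]]]] d]]]]
  [List n [List n [List n [List d [List [List d [List n [List d]]] d]]]]]
  [List n [List n [List n [List d [List d [List n [List [List d] d]]]]]]]
  [List n [List n [List n [List d [List d [List n [List d [List d]]]]]]]]
  [List n [List n [List n [List d [List d [List [List n [List d]] d]]]]]]
  [List n [List n [List [List n [List d [List d [List n [List d]]]]] d]]]
  [List n [List [List n [List n [List d [List d [List n [List d]]]]]] d]]
  [List [List n [List n [List n [List d [List d [List n [List d]]]]]]] d]

8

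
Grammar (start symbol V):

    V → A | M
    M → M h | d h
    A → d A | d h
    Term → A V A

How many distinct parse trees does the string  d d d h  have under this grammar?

Parse trees for d d d h:
  [V [A d [A d [A d h]]]]

1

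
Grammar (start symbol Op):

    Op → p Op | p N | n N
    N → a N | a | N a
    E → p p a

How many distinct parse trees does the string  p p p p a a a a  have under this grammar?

Parse trees for p p p p a a a a:
  [Op p [Op p [Op p [Op p [N a [N a [N a [N a]]]]]]]]
  [Op p [Op p [Op p [Op p [N a [N a [N [N a] a]]]]]]]
  [Op p [Op p [Op p [Op p [N a [N [N a [N a]] a]]]]]]
  [Op p [Op p [Op p [Op p [N a [N [N [N a] a] a]]]]]]
  [Op p [Op p [Op p [Op p [N [N a [N a [N a]]] a]]]]]
  [Op p [Op p [Op p [Op p [N [N a [N [N a] a]] a]]]]]
  [Op p [Op p [Op p [Op p [N [N [N a [N a]] a] a]]]]]
  [Op p [Op p [Op p [Op p [N [N [N [N a] a] a] a]]]]]

8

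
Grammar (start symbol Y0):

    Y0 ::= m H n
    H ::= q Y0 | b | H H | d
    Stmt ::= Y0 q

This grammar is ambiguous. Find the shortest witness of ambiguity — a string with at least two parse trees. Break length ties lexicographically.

length 3: no string has ≥2 trees
length 4: no string has ≥2 trees
length 5: m b b b n has 2 parse trees

Two derivations of m b b b n:
  Y0 ⇒ m H n ⇒ m H H n ⇒ m b H n ⇒ m b H H n ⇒ m b b H n ⇒ m b b b n
  Y0 ⇒ m H n ⇒ m H H n ⇒ m H H H n ⇒ m b H H n ⇒ m b b H n ⇒ m b b b n

m b b b n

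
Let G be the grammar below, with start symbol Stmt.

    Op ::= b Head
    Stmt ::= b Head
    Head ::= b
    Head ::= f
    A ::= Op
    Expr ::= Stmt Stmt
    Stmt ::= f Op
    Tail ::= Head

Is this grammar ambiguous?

Only Stmt, Op, Head are reachable from Stmt; ignoring the rest: Restricted to the reachable nonterminals, every rule has the form A → t or A → t B, and no two rules for the same A share a first terminal. The grammar encodes a DFA — one run per string.

Unambiguous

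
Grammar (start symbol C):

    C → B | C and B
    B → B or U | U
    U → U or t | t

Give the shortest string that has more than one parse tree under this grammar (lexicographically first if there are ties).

length 1: no string has ≥2 trees
length 3: t or t has 2 parse trees

Two derivations of t or t:
  C ⇒ B ⇒ B or U ⇒ U or U ⇒ t or U ⇒ t or t
  C ⇒ B ⇒ U ⇒ U or t ⇒ t or t

t or t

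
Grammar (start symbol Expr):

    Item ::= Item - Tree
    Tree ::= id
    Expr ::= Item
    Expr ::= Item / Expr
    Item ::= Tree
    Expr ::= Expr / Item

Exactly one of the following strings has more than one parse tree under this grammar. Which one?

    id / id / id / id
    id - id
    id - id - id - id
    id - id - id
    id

id / id / id / id

id / id / id / id: 8 trees
id - id: 1 tree
id - id - id - id: 1 tree
id - id - id: 1 tree
id: 1 tree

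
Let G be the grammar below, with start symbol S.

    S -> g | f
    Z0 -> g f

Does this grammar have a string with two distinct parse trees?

Only S is reachable from S; ignoring the rest: Each reachable nonterminal has at most one production per leading terminal, and all productions are right-linear; the derivation is determined token-by-token.

Unambiguous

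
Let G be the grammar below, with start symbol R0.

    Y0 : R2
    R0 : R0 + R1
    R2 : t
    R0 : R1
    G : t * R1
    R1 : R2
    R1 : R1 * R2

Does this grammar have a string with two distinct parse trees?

Unambiguous

(Y0, G are unreachable from R0, so their rules don't affect L(R0).) R0 → R0 + R1 | R1  ;  R1 → R1 * R2 | R2  — a left-associative chain with R2 at the bottom. Each string factors uniquely by precedence.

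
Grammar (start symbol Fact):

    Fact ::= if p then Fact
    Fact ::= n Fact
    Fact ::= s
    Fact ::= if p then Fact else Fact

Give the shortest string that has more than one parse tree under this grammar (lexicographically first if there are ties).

if p then if p then s else s

length 1: no string has ≥2 trees
length 2: no string has ≥2 trees
length 3: no string has ≥2 trees
length 4: no string has ≥2 trees
length 5: no string has ≥2 trees
length 6: no string has ≥2 trees
length 7: no string has ≥2 trees
length 8: no string has ≥2 trees
length 9: if p then if p then s else s has 2 parse trees

Two derivations of if p then if p then s else s:
  Fact ⇒ if p then Fact ⇒ if p then if p then Fact else Fact ⇒ if p then if p then s else Fact ⇒ if p then if p then s else s
  Fact ⇒ if p then Fact else Fact ⇒ if p then if p then Fact else Fact ⇒ if p then if p then s else Fact ⇒ if p then if p then s else s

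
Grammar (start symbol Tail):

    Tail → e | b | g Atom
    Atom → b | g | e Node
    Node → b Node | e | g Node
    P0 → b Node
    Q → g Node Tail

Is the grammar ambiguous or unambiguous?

Unambiguous

(P0, Q are unreachable from Tail, so their rules don't affect L(Tail).) The reachable rules are right-linear with at most one rule per (nonterminal, next-terminal) pair. Each input token forces the next rule, so parsing is deterministic.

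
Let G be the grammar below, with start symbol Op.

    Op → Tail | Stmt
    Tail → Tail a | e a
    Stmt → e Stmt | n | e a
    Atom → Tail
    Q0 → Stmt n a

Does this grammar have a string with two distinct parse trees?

Ambiguous

Witness: e a

Derivation 1: Op ⇒ Tail ⇒ e a
Derivation 2: Op ⇒ Stmt ⇒ e a

Two distinct leftmost derivations for the same string.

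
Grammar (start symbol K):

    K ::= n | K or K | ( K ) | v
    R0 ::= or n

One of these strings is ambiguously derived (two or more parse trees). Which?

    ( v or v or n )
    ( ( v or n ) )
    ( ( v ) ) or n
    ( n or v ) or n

( v or v or n )

( v or v or n ): 2 trees
( ( v or n ) ): 1 tree
( ( v ) ) or n: 1 tree
( n or v ) or n: 1 tree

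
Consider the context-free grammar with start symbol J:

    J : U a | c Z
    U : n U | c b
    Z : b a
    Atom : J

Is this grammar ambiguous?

Witness: c b a

Derivation 1: J ⇒ U a ⇒ c b a
Derivation 2: J ⇒ c Z ⇒ c b a

Two distinct leftmost derivations for the same string.

Ambiguous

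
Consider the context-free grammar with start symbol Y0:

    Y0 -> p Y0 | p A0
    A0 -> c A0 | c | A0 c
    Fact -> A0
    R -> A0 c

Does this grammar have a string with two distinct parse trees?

Witness: p c c

Derivation 1: Y0 ⇒ p A0 ⇒ p c A0 ⇒ p c c
Derivation 2: Y0 ⇒ p A0 ⇒ p A0 c ⇒ p c c

Two distinct leftmost derivations for the same string.

Ambiguous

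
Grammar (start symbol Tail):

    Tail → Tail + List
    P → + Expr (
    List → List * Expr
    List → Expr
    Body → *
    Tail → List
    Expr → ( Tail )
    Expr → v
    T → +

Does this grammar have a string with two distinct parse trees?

Only Tail, List, Expr are reachable from Tail; ignoring the rest: This is a standard precedence ladder (Tail over List over Expr), with each level left-recursive on its own operator ('+' at Tail, '*' at List). That structure is LR(1), hence unambiguous.

Unambiguous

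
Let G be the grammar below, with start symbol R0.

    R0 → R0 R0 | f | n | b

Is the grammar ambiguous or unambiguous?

Ambiguous

Witness: b b b

Derivation 1: R0 ⇒ R0 R0 ⇒ R0 R0 R0 ⇒ b R0 R0 ⇒ b b R0 ⇒ b b b
Derivation 2: R0 ⇒ R0 R0 ⇒ b R0 ⇒ b R0 R0 ⇒ b b R0 ⇒ b b b

Two distinct leftmost derivations for the same string.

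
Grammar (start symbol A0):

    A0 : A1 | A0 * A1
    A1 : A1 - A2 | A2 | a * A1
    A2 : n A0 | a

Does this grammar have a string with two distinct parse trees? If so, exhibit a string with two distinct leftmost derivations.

Ambiguous

Witness: a * a

Derivation 1: A0 ⇒ A1 ⇒ a * A1 ⇒ a * A2 ⇒ a * a
Derivation 2: A0 ⇒ A0 * A1 ⇒ A1 * A1 ⇒ A2 * A1 ⇒ a * A1 ⇒ a * A2 ⇒ a * a

Two distinct leftmost derivations for the same string.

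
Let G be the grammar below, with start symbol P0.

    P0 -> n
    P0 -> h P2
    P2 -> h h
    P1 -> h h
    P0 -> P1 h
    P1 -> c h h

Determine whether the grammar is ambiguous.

Witness: h h h

Derivation 1: P0 ⇒ h P2 ⇒ h h h
Derivation 2: P0 ⇒ P1 h ⇒ h h h

Two distinct leftmost derivations for the same string.

Ambiguous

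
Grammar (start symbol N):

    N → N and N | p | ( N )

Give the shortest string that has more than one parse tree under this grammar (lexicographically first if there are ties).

length 1: no string has ≥2 trees
length 3: no string has ≥2 trees
length 5: p and p and p has 2 parse trees

Two derivations of p and p and p:
  N ⇒ N and N ⇒ N and N and N ⇒ p and N and N ⇒ p and p and N ⇒ p and p and p
  N ⇒ N and N ⇒ p and N ⇒ p and N and N ⇒ p and p and N ⇒ p and p and p

p and p and p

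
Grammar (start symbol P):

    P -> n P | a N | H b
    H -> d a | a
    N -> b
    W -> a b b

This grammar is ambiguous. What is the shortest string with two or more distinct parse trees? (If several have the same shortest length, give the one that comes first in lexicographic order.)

a b

length 2: a b has 2 parse trees

Two derivations of a b:
  P ⇒ a N ⇒ a b
  P ⇒ H b ⇒ a b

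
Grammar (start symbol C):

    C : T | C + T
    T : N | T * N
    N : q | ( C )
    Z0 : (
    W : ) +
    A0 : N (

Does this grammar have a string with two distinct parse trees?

Only C, T, N are reachable from C; ignoring the rest: The grammar is stratified — C handles '+' (left-recursive), T handles '*', N atoms. Each operator has a fixed associativity and precedence level, so every string has one parse.

Unambiguous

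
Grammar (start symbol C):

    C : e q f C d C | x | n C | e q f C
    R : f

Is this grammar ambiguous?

Ambiguous

Witness: e q f e q f x d x

Derivation 1: C ⇒ e q f C d C ⇒ e q f e q f C d C ⇒ e q f e q f x d C ⇒ e q f e q f x d x
Derivation 2: C ⇒ e q f C ⇒ e q f e q f C d C ⇒ e q f e q f x d C ⇒ e q f e q f x d x

Two distinct leftmost derivations for the same string.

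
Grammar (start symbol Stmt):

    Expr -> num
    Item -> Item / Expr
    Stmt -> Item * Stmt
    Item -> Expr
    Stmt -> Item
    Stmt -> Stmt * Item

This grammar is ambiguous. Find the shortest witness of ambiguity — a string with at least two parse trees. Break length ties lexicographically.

length 1: no string has ≥2 trees
length 3: num * num has 2 parse trees

Two derivations of num * num:
  Stmt ⇒ Item * Stmt ⇒ Expr * Stmt ⇒ num * Stmt ⇒ num * Item ⇒ num * Expr ⇒ num * num
  Stmt ⇒ Stmt * Item ⇒ Item * Item ⇒ Expr * Item ⇒ num * Item ⇒ num * Expr ⇒ num * num

num * num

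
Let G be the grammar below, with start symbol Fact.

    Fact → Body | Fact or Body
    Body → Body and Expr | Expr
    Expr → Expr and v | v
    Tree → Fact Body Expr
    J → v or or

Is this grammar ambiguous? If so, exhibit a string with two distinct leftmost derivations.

Ambiguous

Witness: v and v

Derivation 1: Fact ⇒ Body ⇒ Body and Expr ⇒ Expr and Expr ⇒ v and Expr ⇒ v and v
Derivation 2: Fact ⇒ Body ⇒ Expr ⇒ Expr and v ⇒ v and v

Two distinct leftmost derivations for the same string.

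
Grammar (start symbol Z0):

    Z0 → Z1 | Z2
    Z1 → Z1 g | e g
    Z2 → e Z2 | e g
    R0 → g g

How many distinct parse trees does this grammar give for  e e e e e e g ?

1

Parse trees for e e e e e e g:
  [Z0 [Z2 e [Z2 e [Z2 e [Z2 e [Z2 e [Z2 e g]]]]]]]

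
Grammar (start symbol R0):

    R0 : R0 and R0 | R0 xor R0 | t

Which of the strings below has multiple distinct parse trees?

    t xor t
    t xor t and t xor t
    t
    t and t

t xor t: 1 tree
t xor t and t xor t: 5 trees
t: 1 tree
t and t: 1 tree

t xor t and t xor t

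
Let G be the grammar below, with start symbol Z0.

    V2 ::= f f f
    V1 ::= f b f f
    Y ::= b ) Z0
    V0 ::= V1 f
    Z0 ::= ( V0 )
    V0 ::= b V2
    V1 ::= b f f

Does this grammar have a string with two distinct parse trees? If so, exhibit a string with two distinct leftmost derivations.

Witness: ( b f f f )

Derivation 1: Z0 ⇒ ( V0 ) ⇒ ( V1 f ) ⇒ ( b f f f )
Derivation 2: Z0 ⇒ ( V0 ) ⇒ ( b V2 ) ⇒ ( b f f f )

Two distinct leftmost derivations for the same string.

Ambiguous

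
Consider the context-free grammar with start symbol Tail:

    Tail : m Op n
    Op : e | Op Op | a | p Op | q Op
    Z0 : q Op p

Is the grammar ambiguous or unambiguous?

Ambiguous

Witness: m a a a n

Derivation 1: Tail ⇒ m Op n ⇒ m Op Op n ⇒ m Op Op Op n ⇒ m a Op Op n ⇒ m a a Op n ⇒ m a a a n
Derivation 2: Tail ⇒ m Op n ⇒ m Op Op n ⇒ m a Op n ⇒ m a Op Op n ⇒ m a a Op n ⇒ m a a a n

Two distinct leftmost derivations for the same string.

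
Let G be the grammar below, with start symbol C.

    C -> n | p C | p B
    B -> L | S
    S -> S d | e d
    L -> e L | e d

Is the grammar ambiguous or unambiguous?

Witness: p e d

Derivation 1: C ⇒ p B ⇒ p L ⇒ p e d
Derivation 2: C ⇒ p B ⇒ p S ⇒ p e d

Two distinct leftmost derivations for the same string.

Ambiguous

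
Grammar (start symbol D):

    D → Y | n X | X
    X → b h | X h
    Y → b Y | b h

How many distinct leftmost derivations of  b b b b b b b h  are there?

Parse trees for b b b b b b b h:
  [D [Y b [Y b [Y b [Y b [Y b [Y b [Y b h]]]]]]]]

1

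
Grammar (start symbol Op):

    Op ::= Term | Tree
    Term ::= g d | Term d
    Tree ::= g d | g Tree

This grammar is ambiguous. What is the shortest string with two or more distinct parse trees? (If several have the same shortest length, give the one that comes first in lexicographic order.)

g d

length 2: g d has 2 parse trees

Two derivations of g d:
  Op ⇒ Term ⇒ g d
  Op ⇒ Tree ⇒ g d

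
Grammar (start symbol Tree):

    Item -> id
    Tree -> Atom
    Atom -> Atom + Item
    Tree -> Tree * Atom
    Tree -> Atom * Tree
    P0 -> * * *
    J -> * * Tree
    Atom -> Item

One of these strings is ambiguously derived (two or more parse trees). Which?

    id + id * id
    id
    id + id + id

id + id * id: 2 trees
id: 1 tree
id + id + id: 1 tree

id + id * id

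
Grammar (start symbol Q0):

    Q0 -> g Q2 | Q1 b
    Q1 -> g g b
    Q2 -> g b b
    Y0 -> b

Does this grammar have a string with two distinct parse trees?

Ambiguous

Witness: g g b b

Derivation 1: Q0 ⇒ g Q2 ⇒ g g b b
Derivation 2: Q0 ⇒ Q1 b ⇒ g g b b

Two distinct leftmost derivations for the same string.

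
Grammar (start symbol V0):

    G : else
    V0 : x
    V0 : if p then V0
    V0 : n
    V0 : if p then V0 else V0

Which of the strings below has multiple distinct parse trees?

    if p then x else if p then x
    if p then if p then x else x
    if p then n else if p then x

if p then if p then x else x

if p then x else if p then x: 1 tree
if p then if p then x else x: 2 trees
if p then n else if p then x: 1 tree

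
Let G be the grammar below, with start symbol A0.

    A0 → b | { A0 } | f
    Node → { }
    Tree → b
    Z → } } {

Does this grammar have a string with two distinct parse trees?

Only A0 is reachable from A0; ignoring the rest: Each string is a nest of matched brackets around a single atom. An opening bracket forces the recursive rule; an atom forces the base rule.

Unambiguous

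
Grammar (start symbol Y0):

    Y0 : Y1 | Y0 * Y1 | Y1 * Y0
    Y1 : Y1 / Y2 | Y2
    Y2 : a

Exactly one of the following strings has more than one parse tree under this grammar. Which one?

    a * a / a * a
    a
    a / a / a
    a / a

a * a / a * a

a * a / a * a: 4 trees
a: 1 tree
a / a / a: 1 tree
a / a: 1 tree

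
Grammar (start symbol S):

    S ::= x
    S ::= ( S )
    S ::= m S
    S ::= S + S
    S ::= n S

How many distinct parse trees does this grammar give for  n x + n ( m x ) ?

Parse trees for n x + n ( m x ):
  [S [S n [S x]] + [S n [S ( [S m [S x]] )]]]
  [S n [S [S x] + [S n [S ( [S m [S x]] )]]]]

2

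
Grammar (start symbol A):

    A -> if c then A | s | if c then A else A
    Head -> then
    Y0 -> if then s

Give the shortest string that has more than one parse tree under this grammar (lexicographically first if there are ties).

if c then if c then s else s

length 1: no string has ≥2 trees
length 4: no string has ≥2 trees
length 6: no string has ≥2 trees
length 7: no string has ≥2 trees
length 9: if c then if c then s else s has 2 parse trees

Two derivations of if c then if c then s else s:
  A ⇒ if c then A ⇒ if c then if c then A else A ⇒ if c then if c then s else A ⇒ if c then if c then s else s
  A ⇒ if c then A else A ⇒ if c then if c then A else A ⇒ if c then if c then s else A ⇒ if c then if c then s else s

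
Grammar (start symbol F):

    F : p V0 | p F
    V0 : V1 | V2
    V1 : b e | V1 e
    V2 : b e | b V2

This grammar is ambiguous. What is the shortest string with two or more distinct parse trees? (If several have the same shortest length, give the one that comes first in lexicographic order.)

length 3: p b e has 2 parse trees

Two derivations of p b e:
  F ⇒ p V0 ⇒ p V1 ⇒ p b e
  F ⇒ p V0 ⇒ p V2 ⇒ p b e

p b e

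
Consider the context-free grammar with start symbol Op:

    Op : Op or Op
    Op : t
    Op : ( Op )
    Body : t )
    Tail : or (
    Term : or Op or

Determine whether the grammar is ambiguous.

Witness: t or t or t

Derivation 1: Op ⇒ Op or Op ⇒ Op or Op or Op ⇒ t or Op or Op ⇒ t or t or Op ⇒ t or t or t
Derivation 2: Op ⇒ Op or Op ⇒ t or Op ⇒ t or Op or Op ⇒ t or t or Op ⇒ t or t or t

Two distinct leftmost derivations for the same string.

Ambiguous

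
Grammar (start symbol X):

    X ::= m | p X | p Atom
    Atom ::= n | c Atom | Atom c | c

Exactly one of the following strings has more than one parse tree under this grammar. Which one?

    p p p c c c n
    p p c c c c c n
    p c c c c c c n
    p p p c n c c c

p p p c n c c c

p p p c c c n: 1 tree
p p c c c c c n: 1 tree
p c c c c c c n: 1 tree
p p p c n c c c: 4 trees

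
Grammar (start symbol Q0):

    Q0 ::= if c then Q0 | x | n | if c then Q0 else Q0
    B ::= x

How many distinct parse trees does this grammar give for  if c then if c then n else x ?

2

Parse trees for if c then if c then n else x:
  [Q0 if c then [Q0 if c then [Q0 n] else [Q0 x]]]
  [Q0 if c then [Q0 if c then [Q0 n]] else [Q0 x]]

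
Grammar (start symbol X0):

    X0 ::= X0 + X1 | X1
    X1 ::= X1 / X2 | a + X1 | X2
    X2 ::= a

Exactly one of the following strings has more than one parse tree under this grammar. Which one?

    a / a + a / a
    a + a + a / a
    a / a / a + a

a / a + a / a: 1 tree
a + a + a / a: 7 trees
a / a / a + a: 1 tree

a + a + a / a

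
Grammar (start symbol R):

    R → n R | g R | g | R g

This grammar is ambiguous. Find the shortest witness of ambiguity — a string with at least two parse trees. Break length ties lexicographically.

g g

length 1: no string has ≥2 trees
length 2: g g has 2 parse trees

Two derivations of g g:
  R ⇒ g R ⇒ g g
  R ⇒ R g ⇒ g g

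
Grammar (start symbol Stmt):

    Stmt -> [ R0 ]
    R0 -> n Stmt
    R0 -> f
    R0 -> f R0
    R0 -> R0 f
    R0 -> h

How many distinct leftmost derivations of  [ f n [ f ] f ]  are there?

Parse trees for [ f n [ f ] f ]:
  [Stmt [ [R0 f [R0 [R0 n [Stmt [ [R0 f] ]]] f]] ]]
  [Stmt [ [R0 [R0 f [R0 n [Stmt [ [R0 f] ]]]] f] ]]

2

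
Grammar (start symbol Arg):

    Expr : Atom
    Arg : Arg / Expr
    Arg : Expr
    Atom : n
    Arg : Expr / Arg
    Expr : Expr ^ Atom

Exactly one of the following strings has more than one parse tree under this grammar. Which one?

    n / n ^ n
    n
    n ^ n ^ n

n / n ^ n: 2 trees
n: 1 tree
n ^ n ^ n: 1 tree

n / n ^ n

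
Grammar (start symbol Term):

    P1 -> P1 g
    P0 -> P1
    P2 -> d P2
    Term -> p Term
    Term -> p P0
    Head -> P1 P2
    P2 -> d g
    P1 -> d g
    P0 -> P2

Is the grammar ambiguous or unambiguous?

Witness: p d g

Derivation 1: Term ⇒ p P0 ⇒ p P1 ⇒ p d g
Derivation 2: Term ⇒ p P0 ⇒ p P2 ⇒ p d g

Two distinct leftmost derivations for the same string.

Ambiguous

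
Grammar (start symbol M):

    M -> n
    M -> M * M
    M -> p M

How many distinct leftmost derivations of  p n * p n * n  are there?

7

Parse trees for p n * p n * n:
  [M [M p [M n]] * [M [M p [M n]] * [M n]]]
  [M [M p [M n]] * [M p [M [M n] * [M n]]]]
  [M [M [M p [M n]] * [M p [M n]]] * [M n]]
  [M [M p [M [M n] * [M p [M n]]]] * [M n]]
  [M p [M [M n] * [M [M p [M n]] * [M n]]]]
  [M p [M [M n] * [M p [M [M n] * [M n]]]]]
  [M p [M [M [M n] * [M p [M n]]] * [M n]]]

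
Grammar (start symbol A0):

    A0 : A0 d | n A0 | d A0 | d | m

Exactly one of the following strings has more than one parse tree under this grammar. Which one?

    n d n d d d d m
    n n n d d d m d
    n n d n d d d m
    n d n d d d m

n n n d d d m d

n d n d d d d m: 1 tree
n n n d d d m d: 7 trees
n n d n d d d m: 1 tree
n d n d d d m: 1 tree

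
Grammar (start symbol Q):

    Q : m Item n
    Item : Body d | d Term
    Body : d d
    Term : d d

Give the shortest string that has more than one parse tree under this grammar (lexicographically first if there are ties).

length 5: m d d d n has 2 parse trees

Two derivations of m d d d n:
  Q ⇒ m Item n ⇒ m Body d n ⇒ m d d d n
  Q ⇒ m Item n ⇒ m d Term n ⇒ m d d d n

m d d d n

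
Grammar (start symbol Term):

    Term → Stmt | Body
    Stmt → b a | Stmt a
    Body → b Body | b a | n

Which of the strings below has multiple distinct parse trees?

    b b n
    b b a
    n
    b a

b a

b b n: 1 tree
b b a: 1 tree
n: 1 tree
b a: 2 trees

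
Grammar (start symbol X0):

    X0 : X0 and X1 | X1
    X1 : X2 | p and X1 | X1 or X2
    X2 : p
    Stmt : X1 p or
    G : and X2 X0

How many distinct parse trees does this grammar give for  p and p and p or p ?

Parse trees for p and p and p or p:
  [X0 [X0 [X1 [X2 p]]] and [X1 p and [X1 [X1 [X2 p]] or [X2 p]]]]
  [X0 [X0 [X1 [X2 p]]] and [X1 [X1 p and [X1 [X2 p]]] or [X2 p]]]
  [X0 [X0 [X0 [X1 [X2 p]]] and [X1 [X2 p]]] and [X1 [X1 [X2 p]] or [X2 p]]]
  [X0 [X0 [X1 p and [X1 [X2 p]]]] and [X1 [X1 [X2 p]] or [X2 p]]]
  [X0 [X1 p and [X1 p and [X1 [X1 [X2 p]] or [X2 p]]]]]
  [X0 [X1 p and [X1 [X1 p and [X1 [X2 p]]] or [X2 p]]]]
  [X0 [X1 [X1 p and [X1 p and [X1 [X2 p]]]] or [X2 p]]]

7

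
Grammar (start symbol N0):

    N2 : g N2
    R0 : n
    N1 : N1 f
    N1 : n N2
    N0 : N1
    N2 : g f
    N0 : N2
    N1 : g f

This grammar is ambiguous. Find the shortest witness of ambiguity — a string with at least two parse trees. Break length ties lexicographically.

g f

length 2: g f has 2 parse trees

Two derivations of g f:
  N0 ⇒ N1 ⇒ g f
  N0 ⇒ N2 ⇒ g f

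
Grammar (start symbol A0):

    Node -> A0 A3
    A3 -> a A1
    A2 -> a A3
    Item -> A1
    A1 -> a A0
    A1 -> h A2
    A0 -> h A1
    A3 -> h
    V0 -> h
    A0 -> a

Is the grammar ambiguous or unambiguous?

Only A0, A1, A2, A3 are reachable from A0; ignoring the rest: Restricted to the reachable nonterminals, every rule has the form A → t or A → t B, and no two rules for the same A share a first terminal. The grammar encodes a DFA — one run per string.

Unambiguous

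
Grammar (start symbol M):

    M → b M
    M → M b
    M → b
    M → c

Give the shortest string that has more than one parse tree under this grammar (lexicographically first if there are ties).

b b

length 1: no string has ≥2 trees
length 2: b b has 2 parse trees

Two derivations of b b:
  M ⇒ b M ⇒ b b
  M ⇒ M b ⇒ b b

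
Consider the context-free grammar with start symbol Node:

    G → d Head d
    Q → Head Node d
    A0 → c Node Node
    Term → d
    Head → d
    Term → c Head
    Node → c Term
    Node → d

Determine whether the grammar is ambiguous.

Unambiguous

Only Node, Term, Head are reachable from Node; ignoring the rest: Restricted to the reachable nonterminals, every rule has the form A → t or A → t B, and no two rules for the same A share a first terminal. The grammar encodes a DFA — one run per string.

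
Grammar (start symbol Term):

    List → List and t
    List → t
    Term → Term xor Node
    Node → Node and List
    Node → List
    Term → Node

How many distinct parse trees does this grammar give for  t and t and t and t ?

Parse trees for t and t and t and t:
  [Term [Node [Node [List t]] and [List [List [List t] and t] and t]]]
  [Term [Node [Node [Node [List t]] and [List t]] and [List [List t] and t]]]
  [Term [Node [Node [List [List t] and t]] and [List [List t] and t]]]
  [Term [Node [Node [Node [List t]] and [List [List t] and t]] and [List t]]]
  [Term [Node [Node [Node [Node [List t]] and [List t]] and [List t]] and [List t]]]
  [Term [Node [Node [Node [List [List t] and t]] and [List t]] and [List t]]]
  [Term [Node [Node [List [List [List t] and t] and t]] and [List t]]]
  [Term [Node [List [List [List [List t] and t] and t] and t]]]

8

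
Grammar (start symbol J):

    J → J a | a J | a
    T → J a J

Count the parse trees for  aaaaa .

16

Parse trees for aaaaa (showing first 6 of 16):
  [J [J [J [J [J a] a] a] a] a]
  [J [J [J [J a [J a]] a] a] a]
  [J [J [J a [J [J a] a]] a] a]
  [J [J [J a [J a [J a]]] a] a]
  [J [J a [J [J [J a] a] a]] a]
  [J [J a [J [J a [J a]] a]] a]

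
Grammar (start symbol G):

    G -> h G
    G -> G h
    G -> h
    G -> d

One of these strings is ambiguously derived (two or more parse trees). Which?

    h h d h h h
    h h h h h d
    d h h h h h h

h h d h h h: 10 trees
h h h h h d: 1 tree
d h h h h h h: 1 tree

h h d h h h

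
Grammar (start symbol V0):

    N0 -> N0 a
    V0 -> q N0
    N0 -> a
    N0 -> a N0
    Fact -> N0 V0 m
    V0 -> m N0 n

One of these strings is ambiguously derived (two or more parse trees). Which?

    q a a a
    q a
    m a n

q a a a

q a a a: 4 trees
q a: 1 tree
m a n: 1 tree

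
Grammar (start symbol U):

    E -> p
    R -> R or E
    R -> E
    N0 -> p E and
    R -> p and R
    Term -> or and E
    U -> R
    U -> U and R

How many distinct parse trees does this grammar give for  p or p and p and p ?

Parse trees for p or p and p and p:
  [U [U [R [R [E p]] or [E p]]] and [R p and [R [E p]]]]
  [U [U [U [R [R [E p]] or [E p]]] and [R [E p]]] and [R [E p]]]

2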